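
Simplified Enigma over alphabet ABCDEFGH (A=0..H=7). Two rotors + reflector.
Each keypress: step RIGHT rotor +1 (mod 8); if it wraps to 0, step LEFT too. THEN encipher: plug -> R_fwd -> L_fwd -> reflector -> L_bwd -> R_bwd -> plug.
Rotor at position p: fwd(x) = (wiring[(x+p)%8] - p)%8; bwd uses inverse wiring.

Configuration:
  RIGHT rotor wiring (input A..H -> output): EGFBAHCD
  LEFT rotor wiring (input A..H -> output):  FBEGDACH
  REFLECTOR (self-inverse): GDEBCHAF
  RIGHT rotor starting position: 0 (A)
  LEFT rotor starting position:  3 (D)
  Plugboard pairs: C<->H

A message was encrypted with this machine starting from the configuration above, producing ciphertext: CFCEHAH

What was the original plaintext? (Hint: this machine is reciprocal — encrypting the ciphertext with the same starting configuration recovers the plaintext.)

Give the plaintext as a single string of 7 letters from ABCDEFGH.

Answer: GHGDEBG

Derivation:
Char 1 ('C'): step: R->1, L=3; C->plug->H->R->D->L->H->refl->F->L'->C->R'->G->plug->G
Char 2 ('F'): step: R->2, L=3; F->plug->F->R->B->L->A->refl->G->L'->G->R'->C->plug->H
Char 3 ('C'): step: R->3, L=3; C->plug->H->R->C->L->F->refl->H->L'->D->R'->G->plug->G
Char 4 ('E'): step: R->4, L=3; E->plug->E->R->A->L->D->refl->B->L'->H->R'->D->plug->D
Char 5 ('H'): step: R->5, L=3; H->plug->C->R->G->L->G->refl->A->L'->B->R'->E->plug->E
Char 6 ('A'): step: R->6, L=3; A->plug->A->R->E->L->E->refl->C->L'->F->R'->B->plug->B
Char 7 ('H'): step: R->7, L=3; H->plug->C->R->H->L->B->refl->D->L'->A->R'->G->plug->G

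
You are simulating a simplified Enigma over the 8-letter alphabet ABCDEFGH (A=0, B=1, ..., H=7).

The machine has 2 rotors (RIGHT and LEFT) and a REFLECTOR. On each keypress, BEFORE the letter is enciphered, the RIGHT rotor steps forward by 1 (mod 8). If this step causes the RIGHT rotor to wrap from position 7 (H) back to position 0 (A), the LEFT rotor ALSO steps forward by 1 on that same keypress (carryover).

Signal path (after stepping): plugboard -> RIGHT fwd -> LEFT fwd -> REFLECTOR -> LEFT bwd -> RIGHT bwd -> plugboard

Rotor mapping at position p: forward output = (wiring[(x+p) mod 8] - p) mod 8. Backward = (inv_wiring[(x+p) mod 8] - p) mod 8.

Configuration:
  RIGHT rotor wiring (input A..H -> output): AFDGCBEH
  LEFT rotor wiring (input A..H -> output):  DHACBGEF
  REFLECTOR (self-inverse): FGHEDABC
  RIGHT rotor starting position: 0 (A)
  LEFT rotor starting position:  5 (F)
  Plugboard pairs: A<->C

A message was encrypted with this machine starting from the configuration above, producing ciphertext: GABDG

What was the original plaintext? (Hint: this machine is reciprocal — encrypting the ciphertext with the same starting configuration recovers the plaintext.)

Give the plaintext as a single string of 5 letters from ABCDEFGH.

Answer: BHFAC

Derivation:
Char 1 ('G'): step: R->1, L=5; G->plug->G->R->G->L->F->refl->A->L'->C->R'->B->plug->B
Char 2 ('A'): step: R->2, L=5; A->plug->C->R->A->L->B->refl->G->L'->D->R'->H->plug->H
Char 3 ('B'): step: R->3, L=5; B->plug->B->R->H->L->E->refl->D->L'->F->R'->F->plug->F
Char 4 ('D'): step: R->4, L=5; D->plug->D->R->D->L->G->refl->B->L'->A->R'->C->plug->A
Char 5 ('G'): step: R->5, L=5; G->plug->G->R->B->L->H->refl->C->L'->E->R'->A->plug->C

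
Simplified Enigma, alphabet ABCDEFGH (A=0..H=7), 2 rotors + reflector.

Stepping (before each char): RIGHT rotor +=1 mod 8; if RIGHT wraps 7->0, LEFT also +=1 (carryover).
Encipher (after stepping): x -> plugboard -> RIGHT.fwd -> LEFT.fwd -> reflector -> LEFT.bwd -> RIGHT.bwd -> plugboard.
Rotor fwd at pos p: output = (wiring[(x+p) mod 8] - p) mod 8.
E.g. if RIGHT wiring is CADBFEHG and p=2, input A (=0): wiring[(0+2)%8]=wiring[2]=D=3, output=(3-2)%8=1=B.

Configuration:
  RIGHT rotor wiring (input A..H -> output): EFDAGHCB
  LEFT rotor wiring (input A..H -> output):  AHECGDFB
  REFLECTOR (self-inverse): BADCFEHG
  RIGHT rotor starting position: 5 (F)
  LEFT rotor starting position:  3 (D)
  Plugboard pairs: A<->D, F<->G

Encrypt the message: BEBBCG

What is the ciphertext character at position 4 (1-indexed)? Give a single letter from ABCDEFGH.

Char 1 ('B'): step: R->6, L=3; B->plug->B->R->D->L->C->refl->D->L'->B->R'->H->plug->H
Char 2 ('E'): step: R->7, L=3; E->plug->E->R->B->L->D->refl->C->L'->D->R'->H->plug->H
Char 3 ('B'): step: R->0, L->4 (L advanced); B->plug->B->R->F->L->D->refl->C->L'->A->R'->D->plug->A
Char 4 ('B'): step: R->1, L=4; B->plug->B->R->C->L->B->refl->A->L'->G->R'->E->plug->E

E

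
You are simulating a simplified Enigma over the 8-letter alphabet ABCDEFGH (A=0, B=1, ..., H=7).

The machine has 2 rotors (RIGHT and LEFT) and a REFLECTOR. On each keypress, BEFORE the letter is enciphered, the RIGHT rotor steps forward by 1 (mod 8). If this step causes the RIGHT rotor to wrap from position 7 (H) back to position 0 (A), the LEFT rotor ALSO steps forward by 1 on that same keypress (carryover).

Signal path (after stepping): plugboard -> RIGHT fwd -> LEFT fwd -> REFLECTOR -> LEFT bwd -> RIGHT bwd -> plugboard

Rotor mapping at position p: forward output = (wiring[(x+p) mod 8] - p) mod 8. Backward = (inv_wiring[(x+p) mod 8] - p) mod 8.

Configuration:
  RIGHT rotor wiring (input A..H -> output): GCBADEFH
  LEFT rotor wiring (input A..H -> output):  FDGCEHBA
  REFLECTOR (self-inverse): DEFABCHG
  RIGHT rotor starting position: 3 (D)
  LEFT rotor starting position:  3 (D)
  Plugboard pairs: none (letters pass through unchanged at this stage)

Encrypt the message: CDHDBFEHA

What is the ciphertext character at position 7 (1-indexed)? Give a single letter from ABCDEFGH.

Char 1 ('C'): step: R->4, L=3; C->plug->C->R->B->L->B->refl->E->L'->C->R'->E->plug->E
Char 2 ('D'): step: R->5, L=3; D->plug->D->R->B->L->B->refl->E->L'->C->R'->C->plug->C
Char 3 ('H'): step: R->6, L=3; H->plug->H->R->G->L->A->refl->D->L'->H->R'->A->plug->A
Char 4 ('D'): step: R->7, L=3; D->plug->D->R->C->L->E->refl->B->L'->B->R'->E->plug->E
Char 5 ('B'): step: R->0, L->4 (L advanced); B->plug->B->R->C->L->F->refl->C->L'->G->R'->A->plug->A
Char 6 ('F'): step: R->1, L=4; F->plug->F->R->E->L->B->refl->E->L'->D->R'->E->plug->E
Char 7 ('E'): step: R->2, L=4; E->plug->E->R->D->L->E->refl->B->L'->E->R'->G->plug->G

G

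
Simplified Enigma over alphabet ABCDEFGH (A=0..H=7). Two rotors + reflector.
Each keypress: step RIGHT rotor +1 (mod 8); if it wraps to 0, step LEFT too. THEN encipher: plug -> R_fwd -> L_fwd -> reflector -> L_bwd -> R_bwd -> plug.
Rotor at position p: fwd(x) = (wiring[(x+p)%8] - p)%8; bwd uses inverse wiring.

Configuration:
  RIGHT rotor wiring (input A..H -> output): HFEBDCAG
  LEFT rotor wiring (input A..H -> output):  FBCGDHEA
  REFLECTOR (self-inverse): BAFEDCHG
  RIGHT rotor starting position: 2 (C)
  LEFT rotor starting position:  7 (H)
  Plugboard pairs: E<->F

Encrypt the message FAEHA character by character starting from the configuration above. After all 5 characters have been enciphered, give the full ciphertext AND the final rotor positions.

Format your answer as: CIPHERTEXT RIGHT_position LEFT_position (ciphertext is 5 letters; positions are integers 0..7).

Answer: DDDCF 7 7

Derivation:
Char 1 ('F'): step: R->3, L=7; F->plug->E->R->D->L->D->refl->E->L'->F->R'->D->plug->D
Char 2 ('A'): step: R->4, L=7; A->plug->A->R->H->L->F->refl->C->L'->C->R'->D->plug->D
Char 3 ('E'): step: R->5, L=7; E->plug->F->R->H->L->F->refl->C->L'->C->R'->D->plug->D
Char 4 ('H'): step: R->6, L=7; H->plug->H->R->E->L->H->refl->G->L'->B->R'->C->plug->C
Char 5 ('A'): step: R->7, L=7; A->plug->A->R->H->L->F->refl->C->L'->C->R'->E->plug->F
Final: ciphertext=DDDCF, RIGHT=7, LEFT=7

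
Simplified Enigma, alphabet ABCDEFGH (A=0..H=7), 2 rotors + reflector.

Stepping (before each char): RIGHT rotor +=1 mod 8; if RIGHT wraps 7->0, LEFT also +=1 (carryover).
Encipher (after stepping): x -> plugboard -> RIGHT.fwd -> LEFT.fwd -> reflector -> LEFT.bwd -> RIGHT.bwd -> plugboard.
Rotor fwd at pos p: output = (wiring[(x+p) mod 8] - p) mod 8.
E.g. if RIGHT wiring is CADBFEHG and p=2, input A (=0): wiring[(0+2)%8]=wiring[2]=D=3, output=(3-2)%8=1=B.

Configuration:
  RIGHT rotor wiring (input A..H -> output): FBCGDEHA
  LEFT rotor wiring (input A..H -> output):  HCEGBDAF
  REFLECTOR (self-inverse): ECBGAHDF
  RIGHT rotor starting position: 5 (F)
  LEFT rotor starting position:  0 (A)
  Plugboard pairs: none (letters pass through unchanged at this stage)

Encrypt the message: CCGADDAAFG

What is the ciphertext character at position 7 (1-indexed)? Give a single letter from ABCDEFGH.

Char 1 ('C'): step: R->6, L=0; C->plug->C->R->H->L->F->refl->H->L'->A->R'->F->plug->F
Char 2 ('C'): step: R->7, L=0; C->plug->C->R->C->L->E->refl->A->L'->G->R'->B->plug->B
Char 3 ('G'): step: R->0, L->1 (L advanced); G->plug->G->R->H->L->G->refl->D->L'->B->R'->B->plug->B
Char 4 ('A'): step: R->1, L=1; A->plug->A->R->A->L->B->refl->C->L'->E->R'->H->plug->H
Char 5 ('D'): step: R->2, L=1; D->plug->D->R->C->L->F->refl->H->L'->F->R'->E->plug->E
Char 6 ('D'): step: R->3, L=1; D->plug->D->R->E->L->C->refl->B->L'->A->R'->B->plug->B
Char 7 ('A'): step: R->4, L=1; A->plug->A->R->H->L->G->refl->D->L'->B->R'->E->plug->E

E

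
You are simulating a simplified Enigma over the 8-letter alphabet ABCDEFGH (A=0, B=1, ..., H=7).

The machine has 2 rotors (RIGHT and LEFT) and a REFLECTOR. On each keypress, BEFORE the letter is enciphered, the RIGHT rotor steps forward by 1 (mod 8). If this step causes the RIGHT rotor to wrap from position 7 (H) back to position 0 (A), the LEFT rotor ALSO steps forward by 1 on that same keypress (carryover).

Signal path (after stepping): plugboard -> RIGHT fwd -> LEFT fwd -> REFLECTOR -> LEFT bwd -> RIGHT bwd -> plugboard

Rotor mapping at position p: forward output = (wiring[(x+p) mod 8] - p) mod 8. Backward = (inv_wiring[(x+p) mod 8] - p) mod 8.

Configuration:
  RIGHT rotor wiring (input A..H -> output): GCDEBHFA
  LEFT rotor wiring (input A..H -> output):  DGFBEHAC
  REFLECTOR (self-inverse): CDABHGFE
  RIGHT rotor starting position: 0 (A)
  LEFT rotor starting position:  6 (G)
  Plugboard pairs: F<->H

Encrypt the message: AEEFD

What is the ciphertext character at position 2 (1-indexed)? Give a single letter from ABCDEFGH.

Char 1 ('A'): step: R->1, L=6; A->plug->A->R->B->L->E->refl->H->L'->E->R'->F->plug->H
Char 2 ('E'): step: R->2, L=6; E->plug->E->R->D->L->A->refl->C->L'->A->R'->H->plug->F

F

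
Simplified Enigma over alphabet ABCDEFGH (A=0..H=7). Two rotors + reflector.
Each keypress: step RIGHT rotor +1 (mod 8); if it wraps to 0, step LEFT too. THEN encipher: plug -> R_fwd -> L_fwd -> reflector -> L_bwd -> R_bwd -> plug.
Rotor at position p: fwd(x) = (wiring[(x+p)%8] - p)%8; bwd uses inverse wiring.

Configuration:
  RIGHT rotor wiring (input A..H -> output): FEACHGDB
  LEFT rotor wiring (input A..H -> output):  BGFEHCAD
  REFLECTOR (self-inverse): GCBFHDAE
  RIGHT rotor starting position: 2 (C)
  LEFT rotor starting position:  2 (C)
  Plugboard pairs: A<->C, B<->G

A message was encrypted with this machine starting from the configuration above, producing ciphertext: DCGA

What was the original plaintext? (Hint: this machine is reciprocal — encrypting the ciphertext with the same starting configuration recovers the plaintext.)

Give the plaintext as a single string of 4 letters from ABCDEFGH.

Char 1 ('D'): step: R->3, L=2; D->plug->D->R->A->L->D->refl->F->L'->C->R'->F->plug->F
Char 2 ('C'): step: R->4, L=2; C->plug->A->R->D->L->A->refl->G->L'->E->R'->G->plug->B
Char 3 ('G'): step: R->5, L=2; G->plug->B->R->G->L->H->refl->E->L'->H->R'->E->plug->E
Char 4 ('A'): step: R->6, L=2; A->plug->C->R->H->L->E->refl->H->L'->G->R'->D->plug->D

Answer: FBED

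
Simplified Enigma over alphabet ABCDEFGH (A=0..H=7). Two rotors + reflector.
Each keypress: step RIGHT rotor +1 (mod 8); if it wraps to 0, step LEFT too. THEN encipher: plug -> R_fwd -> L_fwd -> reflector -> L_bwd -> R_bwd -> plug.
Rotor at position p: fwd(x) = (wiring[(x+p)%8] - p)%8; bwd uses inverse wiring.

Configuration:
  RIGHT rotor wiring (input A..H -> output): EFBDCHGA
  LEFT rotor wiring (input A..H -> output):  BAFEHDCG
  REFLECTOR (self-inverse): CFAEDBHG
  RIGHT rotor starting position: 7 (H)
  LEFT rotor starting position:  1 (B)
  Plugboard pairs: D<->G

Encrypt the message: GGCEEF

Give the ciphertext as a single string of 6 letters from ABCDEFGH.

Char 1 ('G'): step: R->0, L->2 (L advanced); G->plug->D->R->D->L->B->refl->F->L'->C->R'->E->plug->E
Char 2 ('G'): step: R->1, L=2; G->plug->D->R->B->L->C->refl->A->L'->E->R'->A->plug->A
Char 3 ('C'): step: R->2, L=2; C->plug->C->R->A->L->D->refl->E->L'->F->R'->D->plug->G
Char 4 ('E'): step: R->3, L=2; E->plug->E->R->F->L->E->refl->D->L'->A->R'->A->plug->A
Char 5 ('E'): step: R->4, L=2; E->plug->E->R->A->L->D->refl->E->L'->F->R'->G->plug->D
Char 6 ('F'): step: R->5, L=2; F->plug->F->R->E->L->A->refl->C->L'->B->R'->B->plug->B

Answer: EAGADB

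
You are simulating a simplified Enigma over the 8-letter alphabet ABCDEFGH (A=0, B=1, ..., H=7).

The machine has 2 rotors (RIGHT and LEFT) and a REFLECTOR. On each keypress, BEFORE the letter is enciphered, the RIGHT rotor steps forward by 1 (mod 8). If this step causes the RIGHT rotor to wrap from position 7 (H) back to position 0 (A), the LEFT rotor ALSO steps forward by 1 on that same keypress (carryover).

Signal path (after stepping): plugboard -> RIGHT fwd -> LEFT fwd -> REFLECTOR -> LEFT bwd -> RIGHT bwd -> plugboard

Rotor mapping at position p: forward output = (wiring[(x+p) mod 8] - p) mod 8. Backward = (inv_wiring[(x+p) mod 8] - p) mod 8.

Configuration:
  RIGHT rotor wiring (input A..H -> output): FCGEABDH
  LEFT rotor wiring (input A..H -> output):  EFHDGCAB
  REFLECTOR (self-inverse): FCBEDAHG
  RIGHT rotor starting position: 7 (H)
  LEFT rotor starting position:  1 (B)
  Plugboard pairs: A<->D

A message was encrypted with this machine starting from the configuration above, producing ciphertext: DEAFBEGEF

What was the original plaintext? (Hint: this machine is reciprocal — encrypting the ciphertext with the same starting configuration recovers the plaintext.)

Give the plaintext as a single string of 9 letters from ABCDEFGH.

Answer: ACBGDDCHH

Derivation:
Char 1 ('D'): step: R->0, L->2 (L advanced); D->plug->A->R->F->L->H->refl->G->L'->E->R'->D->plug->A
Char 2 ('E'): step: R->1, L=2; E->plug->E->R->A->L->F->refl->A->L'->D->R'->C->plug->C
Char 3 ('A'): step: R->2, L=2; A->plug->D->R->H->L->D->refl->E->L'->C->R'->B->plug->B
Char 4 ('F'): step: R->3, L=2; F->plug->F->R->C->L->E->refl->D->L'->H->R'->G->plug->G
Char 5 ('B'): step: R->4, L=2; B->plug->B->R->F->L->H->refl->G->L'->E->R'->A->plug->D
Char 6 ('E'): step: R->5, L=2; E->plug->E->R->F->L->H->refl->G->L'->E->R'->A->plug->D
Char 7 ('G'): step: R->6, L=2; G->plug->G->R->C->L->E->refl->D->L'->H->R'->C->plug->C
Char 8 ('E'): step: R->7, L=2; E->plug->E->R->F->L->H->refl->G->L'->E->R'->H->plug->H
Char 9 ('F'): step: R->0, L->3 (L advanced); F->plug->F->R->B->L->D->refl->E->L'->H->R'->H->plug->H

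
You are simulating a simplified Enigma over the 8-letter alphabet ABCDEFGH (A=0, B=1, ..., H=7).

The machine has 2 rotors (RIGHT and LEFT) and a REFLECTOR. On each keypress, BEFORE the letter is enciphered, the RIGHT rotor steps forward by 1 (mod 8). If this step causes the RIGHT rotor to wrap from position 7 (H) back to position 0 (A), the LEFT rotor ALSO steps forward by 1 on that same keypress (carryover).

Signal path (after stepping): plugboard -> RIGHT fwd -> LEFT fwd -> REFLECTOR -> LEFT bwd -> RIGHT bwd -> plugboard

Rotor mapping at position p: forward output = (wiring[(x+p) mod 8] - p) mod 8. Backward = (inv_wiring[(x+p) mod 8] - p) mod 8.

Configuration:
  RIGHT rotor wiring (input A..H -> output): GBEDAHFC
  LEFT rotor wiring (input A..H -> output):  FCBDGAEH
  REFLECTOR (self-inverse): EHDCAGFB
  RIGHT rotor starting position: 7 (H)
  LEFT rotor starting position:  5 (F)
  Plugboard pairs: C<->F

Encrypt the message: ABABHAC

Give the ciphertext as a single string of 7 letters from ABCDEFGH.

Answer: DEBAADF

Derivation:
Char 1 ('A'): step: R->0, L->6 (L advanced); A->plug->A->R->G->L->A->refl->E->L'->D->R'->D->plug->D
Char 2 ('B'): step: R->1, L=6; B->plug->B->R->D->L->E->refl->A->L'->G->R'->E->plug->E
Char 3 ('A'): step: R->2, L=6; A->plug->A->R->C->L->H->refl->B->L'->B->R'->B->plug->B
Char 4 ('B'): step: R->3, L=6; B->plug->B->R->F->L->F->refl->G->L'->A->R'->A->plug->A
Char 5 ('H'): step: R->4, L=6; H->plug->H->R->H->L->C->refl->D->L'->E->R'->A->plug->A
Char 6 ('A'): step: R->5, L=6; A->plug->A->R->C->L->H->refl->B->L'->B->R'->D->plug->D
Char 7 ('C'): step: R->6, L=6; C->plug->F->R->F->L->F->refl->G->L'->A->R'->C->plug->F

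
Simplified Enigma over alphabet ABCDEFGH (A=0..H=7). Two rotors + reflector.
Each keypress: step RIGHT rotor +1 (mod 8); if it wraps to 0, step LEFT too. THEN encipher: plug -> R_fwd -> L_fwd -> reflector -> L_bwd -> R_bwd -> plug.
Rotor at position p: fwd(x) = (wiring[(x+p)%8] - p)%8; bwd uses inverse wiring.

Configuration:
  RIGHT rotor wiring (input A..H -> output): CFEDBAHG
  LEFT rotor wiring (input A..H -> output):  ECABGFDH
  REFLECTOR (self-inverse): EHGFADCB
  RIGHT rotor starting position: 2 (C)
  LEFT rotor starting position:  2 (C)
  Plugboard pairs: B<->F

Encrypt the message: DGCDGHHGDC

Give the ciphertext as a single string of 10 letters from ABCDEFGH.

Char 1 ('D'): step: R->3, L=2; D->plug->D->R->E->L->B->refl->H->L'->B->R'->H->plug->H
Char 2 ('G'): step: R->4, L=2; G->plug->G->R->A->L->G->refl->C->L'->G->R'->E->plug->E
Char 3 ('C'): step: R->5, L=2; C->plug->C->R->B->L->H->refl->B->L'->E->R'->H->plug->H
Char 4 ('D'): step: R->6, L=2; D->plug->D->R->H->L->A->refl->E->L'->C->R'->H->plug->H
Char 5 ('G'): step: R->7, L=2; G->plug->G->R->B->L->H->refl->B->L'->E->R'->E->plug->E
Char 6 ('H'): step: R->0, L->3 (L advanced); H->plug->H->R->G->L->H->refl->B->L'->F->R'->B->plug->F
Char 7 ('H'): step: R->1, L=3; H->plug->H->R->B->L->D->refl->F->L'->H->R'->E->plug->E
Char 8 ('G'): step: R->2, L=3; G->plug->G->R->A->L->G->refl->C->L'->C->R'->A->plug->A
Char 9 ('D'): step: R->3, L=3; D->plug->D->R->E->L->E->refl->A->L'->D->R'->E->plug->E
Char 10 ('C'): step: R->4, L=3; C->plug->C->R->D->L->A->refl->E->L'->E->R'->B->plug->F

Answer: HEHHEFEAEF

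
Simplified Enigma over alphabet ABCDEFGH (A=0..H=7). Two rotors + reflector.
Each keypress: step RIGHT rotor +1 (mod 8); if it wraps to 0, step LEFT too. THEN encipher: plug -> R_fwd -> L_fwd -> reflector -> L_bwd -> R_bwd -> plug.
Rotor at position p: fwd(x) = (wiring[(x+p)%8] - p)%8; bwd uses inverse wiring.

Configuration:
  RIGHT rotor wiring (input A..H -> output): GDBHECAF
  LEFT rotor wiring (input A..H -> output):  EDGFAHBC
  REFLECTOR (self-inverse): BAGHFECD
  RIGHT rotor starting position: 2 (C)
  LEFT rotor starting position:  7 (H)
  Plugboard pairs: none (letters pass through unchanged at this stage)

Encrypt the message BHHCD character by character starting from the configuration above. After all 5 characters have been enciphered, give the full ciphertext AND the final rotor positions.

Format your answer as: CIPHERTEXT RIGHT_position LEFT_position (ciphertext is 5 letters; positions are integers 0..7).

Char 1 ('B'): step: R->3, L=7; B->plug->B->R->B->L->F->refl->E->L'->C->R'->E->plug->E
Char 2 ('H'): step: R->4, L=7; H->plug->H->R->D->L->H->refl->D->L'->A->R'->A->plug->A
Char 3 ('H'): step: R->5, L=7; H->plug->H->R->H->L->C->refl->G->L'->E->R'->F->plug->F
Char 4 ('C'): step: R->6, L=7; C->plug->C->R->A->L->D->refl->H->L'->D->R'->E->plug->E
Char 5 ('D'): step: R->7, L=7; D->plug->D->R->C->L->E->refl->F->L'->B->R'->H->plug->H
Final: ciphertext=EAFEH, RIGHT=7, LEFT=7

Answer: EAFEH 7 7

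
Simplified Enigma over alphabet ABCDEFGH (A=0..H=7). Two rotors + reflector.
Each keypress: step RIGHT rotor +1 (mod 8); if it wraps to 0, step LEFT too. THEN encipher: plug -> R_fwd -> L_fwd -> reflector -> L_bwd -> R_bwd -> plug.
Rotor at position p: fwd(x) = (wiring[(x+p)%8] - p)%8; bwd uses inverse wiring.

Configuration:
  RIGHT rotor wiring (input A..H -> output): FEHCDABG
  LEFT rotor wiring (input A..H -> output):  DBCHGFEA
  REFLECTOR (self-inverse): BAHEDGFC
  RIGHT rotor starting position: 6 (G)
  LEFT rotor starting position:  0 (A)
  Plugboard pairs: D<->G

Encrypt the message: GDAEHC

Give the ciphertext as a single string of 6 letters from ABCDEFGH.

Answer: BFGGCB

Derivation:
Char 1 ('G'): step: R->7, L=0; G->plug->D->R->A->L->D->refl->E->L'->G->R'->B->plug->B
Char 2 ('D'): step: R->0, L->1 (L advanced); D->plug->G->R->B->L->B->refl->A->L'->A->R'->F->plug->F
Char 3 ('A'): step: R->1, L=1; A->plug->A->R->D->L->F->refl->G->L'->C->R'->D->plug->G
Char 4 ('E'): step: R->2, L=1; E->plug->E->R->H->L->C->refl->H->L'->G->R'->D->plug->G
Char 5 ('H'): step: R->3, L=1; H->plug->H->R->E->L->E->refl->D->L'->F->R'->C->plug->C
Char 6 ('C'): step: R->4, L=1; C->plug->C->R->F->L->D->refl->E->L'->E->R'->B->plug->B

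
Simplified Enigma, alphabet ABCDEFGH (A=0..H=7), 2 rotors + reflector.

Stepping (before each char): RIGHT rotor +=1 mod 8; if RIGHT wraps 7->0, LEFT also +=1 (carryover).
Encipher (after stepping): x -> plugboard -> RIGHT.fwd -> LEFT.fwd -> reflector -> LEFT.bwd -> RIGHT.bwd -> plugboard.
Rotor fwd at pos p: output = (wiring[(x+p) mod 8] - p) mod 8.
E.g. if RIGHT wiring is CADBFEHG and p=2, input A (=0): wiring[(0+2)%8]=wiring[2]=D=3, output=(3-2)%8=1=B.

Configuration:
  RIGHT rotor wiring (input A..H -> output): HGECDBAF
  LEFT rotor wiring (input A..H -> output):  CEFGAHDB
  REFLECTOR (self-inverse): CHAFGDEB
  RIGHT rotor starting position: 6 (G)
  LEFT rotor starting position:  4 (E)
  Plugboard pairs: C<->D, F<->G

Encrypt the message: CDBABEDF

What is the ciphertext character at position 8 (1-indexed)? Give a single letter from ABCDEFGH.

Char 1 ('C'): step: R->7, L=4; C->plug->D->R->F->L->A->refl->C->L'->H->R'->C->plug->D
Char 2 ('D'): step: R->0, L->5 (L advanced); D->plug->C->R->E->L->H->refl->B->L'->G->R'->B->plug->B
Char 3 ('B'): step: R->1, L=5; B->plug->B->R->D->L->F->refl->D->L'->H->R'->F->plug->G
Char 4 ('A'): step: R->2, L=5; A->plug->A->R->C->L->E->refl->G->L'->B->R'->C->plug->D
Char 5 ('B'): step: R->3, L=5; B->plug->B->R->A->L->C->refl->A->L'->F->R'->D->plug->C
Char 6 ('E'): step: R->4, L=5; E->plug->E->R->D->L->F->refl->D->L'->H->R'->A->plug->A
Char 7 ('D'): step: R->5, L=5; D->plug->C->R->A->L->C->refl->A->L'->F->R'->G->plug->F
Char 8 ('F'): step: R->6, L=5; F->plug->G->R->F->L->A->refl->C->L'->A->R'->D->plug->C

C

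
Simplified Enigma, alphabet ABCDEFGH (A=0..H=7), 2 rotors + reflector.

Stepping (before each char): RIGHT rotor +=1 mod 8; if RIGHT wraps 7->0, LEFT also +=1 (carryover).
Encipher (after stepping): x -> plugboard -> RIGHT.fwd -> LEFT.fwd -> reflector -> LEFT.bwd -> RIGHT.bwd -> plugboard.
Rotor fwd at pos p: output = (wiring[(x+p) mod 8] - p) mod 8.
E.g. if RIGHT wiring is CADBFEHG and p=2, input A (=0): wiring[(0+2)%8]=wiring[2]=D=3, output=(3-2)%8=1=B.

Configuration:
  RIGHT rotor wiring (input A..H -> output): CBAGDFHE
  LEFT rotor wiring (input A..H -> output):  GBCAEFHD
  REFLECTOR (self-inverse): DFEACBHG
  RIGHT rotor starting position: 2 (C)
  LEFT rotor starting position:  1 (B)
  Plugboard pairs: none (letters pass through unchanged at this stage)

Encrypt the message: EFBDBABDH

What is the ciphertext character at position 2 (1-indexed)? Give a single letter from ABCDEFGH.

Char 1 ('E'): step: R->3, L=1; E->plug->E->R->B->L->B->refl->F->L'->H->R'->F->plug->F
Char 2 ('F'): step: R->4, L=1; F->plug->F->R->F->L->G->refl->H->L'->C->R'->H->plug->H

H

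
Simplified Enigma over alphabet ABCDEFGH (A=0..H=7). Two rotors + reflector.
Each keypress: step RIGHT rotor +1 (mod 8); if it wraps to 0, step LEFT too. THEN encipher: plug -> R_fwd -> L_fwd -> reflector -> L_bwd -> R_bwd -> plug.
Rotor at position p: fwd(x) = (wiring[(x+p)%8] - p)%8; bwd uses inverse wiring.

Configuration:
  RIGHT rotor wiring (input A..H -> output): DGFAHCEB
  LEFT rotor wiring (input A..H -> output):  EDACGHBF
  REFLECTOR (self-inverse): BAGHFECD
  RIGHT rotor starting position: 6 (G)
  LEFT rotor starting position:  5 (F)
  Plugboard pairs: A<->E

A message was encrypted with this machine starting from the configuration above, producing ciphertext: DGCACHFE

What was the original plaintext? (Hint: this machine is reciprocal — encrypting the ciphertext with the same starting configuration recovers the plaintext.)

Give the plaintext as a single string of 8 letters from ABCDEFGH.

Char 1 ('D'): step: R->7, L=5; D->plug->D->R->G->L->F->refl->E->L'->B->R'->E->plug->A
Char 2 ('G'): step: R->0, L->6 (L advanced); G->plug->G->R->E->L->C->refl->G->L'->C->R'->F->plug->F
Char 3 ('C'): step: R->1, L=6; C->plug->C->R->H->L->B->refl->A->L'->G->R'->D->plug->D
Char 4 ('A'): step: R->2, L=6; A->plug->E->R->C->L->G->refl->C->L'->E->R'->H->plug->H
Char 5 ('C'): step: R->3, L=6; C->plug->C->R->H->L->B->refl->A->L'->G->R'->E->plug->A
Char 6 ('H'): step: R->4, L=6; H->plug->H->R->E->L->C->refl->G->L'->C->R'->F->plug->F
Char 7 ('F'): step: R->5, L=6; F->plug->F->R->A->L->D->refl->H->L'->B->R'->E->plug->A
Char 8 ('E'): step: R->6, L=6; E->plug->A->R->G->L->A->refl->B->L'->H->R'->E->plug->A

Answer: AFDHAFAA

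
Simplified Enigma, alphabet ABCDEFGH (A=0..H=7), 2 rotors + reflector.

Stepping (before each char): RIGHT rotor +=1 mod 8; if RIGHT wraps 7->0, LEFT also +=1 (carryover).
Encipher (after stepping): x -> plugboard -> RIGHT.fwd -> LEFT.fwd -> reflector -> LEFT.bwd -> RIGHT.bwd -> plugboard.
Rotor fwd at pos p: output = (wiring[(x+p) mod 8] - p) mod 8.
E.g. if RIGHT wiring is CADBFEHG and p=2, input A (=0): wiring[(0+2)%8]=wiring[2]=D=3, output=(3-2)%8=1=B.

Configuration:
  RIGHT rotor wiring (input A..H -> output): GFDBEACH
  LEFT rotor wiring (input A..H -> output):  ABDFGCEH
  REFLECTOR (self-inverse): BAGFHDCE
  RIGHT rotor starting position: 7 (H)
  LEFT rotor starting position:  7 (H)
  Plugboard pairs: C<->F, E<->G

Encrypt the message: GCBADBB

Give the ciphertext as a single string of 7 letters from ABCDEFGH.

Answer: BFDDGEF

Derivation:
Char 1 ('G'): step: R->0, L->0 (L advanced); G->plug->E->R->E->L->G->refl->C->L'->F->R'->B->plug->B
Char 2 ('C'): step: R->1, L=0; C->plug->F->R->B->L->B->refl->A->L'->A->R'->C->plug->F
Char 3 ('B'): step: R->2, L=0; B->plug->B->R->H->L->H->refl->E->L'->G->R'->D->plug->D
Char 4 ('A'): step: R->3, L=0; A->plug->A->R->G->L->E->refl->H->L'->H->R'->D->plug->D
Char 5 ('D'): step: R->4, L=0; D->plug->D->R->D->L->F->refl->D->L'->C->R'->E->plug->G
Char 6 ('B'): step: R->5, L=0; B->plug->B->R->F->L->C->refl->G->L'->E->R'->G->plug->E
Char 7 ('B'): step: R->6, L=0; B->plug->B->R->B->L->B->refl->A->L'->A->R'->C->plug->F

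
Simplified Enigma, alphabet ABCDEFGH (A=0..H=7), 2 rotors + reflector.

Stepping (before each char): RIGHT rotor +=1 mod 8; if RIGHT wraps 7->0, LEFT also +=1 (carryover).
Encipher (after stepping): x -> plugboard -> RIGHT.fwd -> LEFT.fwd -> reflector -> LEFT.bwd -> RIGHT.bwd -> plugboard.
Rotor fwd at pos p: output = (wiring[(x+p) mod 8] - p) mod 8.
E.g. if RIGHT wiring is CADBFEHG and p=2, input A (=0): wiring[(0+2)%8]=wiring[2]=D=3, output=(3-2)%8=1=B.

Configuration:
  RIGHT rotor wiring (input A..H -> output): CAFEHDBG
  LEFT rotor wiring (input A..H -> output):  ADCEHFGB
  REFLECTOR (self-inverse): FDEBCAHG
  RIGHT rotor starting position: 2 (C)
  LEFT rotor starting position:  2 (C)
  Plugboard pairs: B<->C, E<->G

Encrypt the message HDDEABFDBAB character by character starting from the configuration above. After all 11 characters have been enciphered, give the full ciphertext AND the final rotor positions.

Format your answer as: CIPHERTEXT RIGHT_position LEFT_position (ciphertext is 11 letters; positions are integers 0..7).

Answer: BHABCHBCGHH 5 3

Derivation:
Char 1 ('H'): step: R->3, L=2; H->plug->H->R->C->L->F->refl->A->L'->A->R'->C->plug->B
Char 2 ('D'): step: R->4, L=2; D->plug->D->R->C->L->F->refl->A->L'->A->R'->H->plug->H
Char 3 ('D'): step: R->5, L=2; D->plug->D->R->F->L->H->refl->G->L'->G->R'->A->plug->A
Char 4 ('E'): step: R->6, L=2; E->plug->G->R->B->L->C->refl->E->L'->E->R'->C->plug->B
Char 5 ('A'): step: R->7, L=2; A->plug->A->R->H->L->B->refl->D->L'->D->R'->B->plug->C
Char 6 ('B'): step: R->0, L->3 (L advanced); B->plug->C->R->F->L->F->refl->A->L'->G->R'->H->plug->H
Char 7 ('F'): step: R->1, L=3; F->plug->F->R->A->L->B->refl->D->L'->D->R'->C->plug->B
Char 8 ('D'): step: R->2, L=3; D->plug->D->R->B->L->E->refl->C->L'->C->R'->B->plug->C
Char 9 ('B'): step: R->3, L=3; B->plug->C->R->A->L->B->refl->D->L'->D->R'->E->plug->G
Char 10 ('A'): step: R->4, L=3; A->plug->A->R->D->L->D->refl->B->L'->A->R'->H->plug->H
Char 11 ('B'): step: R->5, L=3; B->plug->C->R->B->L->E->refl->C->L'->C->R'->H->plug->H
Final: ciphertext=BHABCHBCGHH, RIGHT=5, LEFT=3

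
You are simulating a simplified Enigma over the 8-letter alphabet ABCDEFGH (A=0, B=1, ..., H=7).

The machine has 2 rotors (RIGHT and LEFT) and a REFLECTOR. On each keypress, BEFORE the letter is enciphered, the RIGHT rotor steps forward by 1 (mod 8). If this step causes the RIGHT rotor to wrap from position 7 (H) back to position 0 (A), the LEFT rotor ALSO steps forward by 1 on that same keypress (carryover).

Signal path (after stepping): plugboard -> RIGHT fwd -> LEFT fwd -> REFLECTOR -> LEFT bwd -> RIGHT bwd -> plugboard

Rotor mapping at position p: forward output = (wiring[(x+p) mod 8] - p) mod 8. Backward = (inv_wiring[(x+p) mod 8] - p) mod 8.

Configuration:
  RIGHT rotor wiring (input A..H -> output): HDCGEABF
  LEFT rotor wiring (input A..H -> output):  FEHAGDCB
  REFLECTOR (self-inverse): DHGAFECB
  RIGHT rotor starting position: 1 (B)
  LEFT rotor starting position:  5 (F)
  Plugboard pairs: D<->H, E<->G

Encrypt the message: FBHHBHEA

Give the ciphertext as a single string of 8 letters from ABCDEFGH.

Char 1 ('F'): step: R->2, L=5; F->plug->F->R->D->L->A->refl->D->L'->G->R'->D->plug->H
Char 2 ('B'): step: R->3, L=5; B->plug->B->R->B->L->F->refl->E->L'->C->R'->E->plug->G
Char 3 ('H'): step: R->4, L=5; H->plug->D->R->B->L->F->refl->E->L'->C->R'->H->plug->D
Char 4 ('H'): step: R->5, L=5; H->plug->D->R->C->L->E->refl->F->L'->B->R'->G->plug->E
Char 5 ('B'): step: R->6, L=5; B->plug->B->R->H->L->B->refl->H->L'->E->R'->E->plug->G
Char 6 ('H'): step: R->7, L=5; H->plug->D->R->D->L->A->refl->D->L'->G->R'->A->plug->A
Char 7 ('E'): step: R->0, L->6 (L advanced); E->plug->G->R->B->L->D->refl->A->L'->G->R'->D->plug->H
Char 8 ('A'): step: R->1, L=6; A->plug->A->R->C->L->H->refl->B->L'->E->R'->G->plug->E

Answer: HGDEGAHE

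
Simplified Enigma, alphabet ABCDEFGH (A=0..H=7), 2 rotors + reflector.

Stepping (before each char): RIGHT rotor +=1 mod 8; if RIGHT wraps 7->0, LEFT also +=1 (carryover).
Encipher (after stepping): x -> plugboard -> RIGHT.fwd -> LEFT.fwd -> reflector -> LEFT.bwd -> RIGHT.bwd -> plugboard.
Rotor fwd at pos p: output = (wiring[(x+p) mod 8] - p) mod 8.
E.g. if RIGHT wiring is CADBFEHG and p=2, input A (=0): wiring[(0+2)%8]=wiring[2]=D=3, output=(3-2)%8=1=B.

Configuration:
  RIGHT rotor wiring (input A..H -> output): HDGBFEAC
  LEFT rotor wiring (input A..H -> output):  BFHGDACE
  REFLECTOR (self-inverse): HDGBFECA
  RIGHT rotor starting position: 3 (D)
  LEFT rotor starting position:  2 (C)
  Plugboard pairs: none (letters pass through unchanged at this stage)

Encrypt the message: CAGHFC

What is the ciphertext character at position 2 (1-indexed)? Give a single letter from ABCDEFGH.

Char 1 ('C'): step: R->4, L=2; C->plug->C->R->E->L->A->refl->H->L'->G->R'->D->plug->D
Char 2 ('A'): step: R->5, L=2; A->plug->A->R->H->L->D->refl->B->L'->C->R'->D->plug->D

D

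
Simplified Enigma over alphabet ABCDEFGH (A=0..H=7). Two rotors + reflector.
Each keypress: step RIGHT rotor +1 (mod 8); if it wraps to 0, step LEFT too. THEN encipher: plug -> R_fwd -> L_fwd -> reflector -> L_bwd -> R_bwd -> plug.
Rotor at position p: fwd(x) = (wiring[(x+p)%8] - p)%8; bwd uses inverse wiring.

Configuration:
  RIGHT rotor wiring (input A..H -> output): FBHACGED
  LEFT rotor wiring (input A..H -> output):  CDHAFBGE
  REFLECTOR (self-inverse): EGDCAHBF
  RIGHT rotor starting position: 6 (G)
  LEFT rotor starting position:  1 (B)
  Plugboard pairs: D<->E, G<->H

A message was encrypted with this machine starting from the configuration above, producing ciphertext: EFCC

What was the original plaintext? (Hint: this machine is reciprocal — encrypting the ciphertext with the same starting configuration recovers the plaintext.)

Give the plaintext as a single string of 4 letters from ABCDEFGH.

Char 1 ('E'): step: R->7, L=1; E->plug->D->R->A->L->C->refl->D->L'->G->R'->B->plug->B
Char 2 ('F'): step: R->0, L->2 (L advanced); F->plug->F->R->G->L->A->refl->E->L'->E->R'->G->plug->H
Char 3 ('C'): step: R->1, L=2; C->plug->C->R->H->L->B->refl->G->L'->B->R'->D->plug->E
Char 4 ('C'): step: R->2, L=2; C->plug->C->R->A->L->F->refl->H->L'->D->R'->G->plug->H

Answer: BHEH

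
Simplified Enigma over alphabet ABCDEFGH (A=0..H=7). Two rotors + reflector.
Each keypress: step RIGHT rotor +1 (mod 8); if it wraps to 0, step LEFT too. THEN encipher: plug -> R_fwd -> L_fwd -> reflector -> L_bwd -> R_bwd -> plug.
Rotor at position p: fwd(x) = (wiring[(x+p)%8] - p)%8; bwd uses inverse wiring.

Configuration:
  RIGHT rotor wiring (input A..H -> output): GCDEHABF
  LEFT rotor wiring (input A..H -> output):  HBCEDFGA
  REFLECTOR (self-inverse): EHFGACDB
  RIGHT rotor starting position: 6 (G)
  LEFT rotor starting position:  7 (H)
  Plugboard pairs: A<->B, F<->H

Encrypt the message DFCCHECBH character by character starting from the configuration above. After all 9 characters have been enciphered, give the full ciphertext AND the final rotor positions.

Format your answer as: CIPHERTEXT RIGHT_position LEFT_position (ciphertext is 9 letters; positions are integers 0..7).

Char 1 ('D'): step: R->7, L=7; D->plug->D->R->E->L->F->refl->C->L'->C->R'->H->plug->F
Char 2 ('F'): step: R->0, L->0 (L advanced); F->plug->H->R->F->L->F->refl->C->L'->C->R'->B->plug->A
Char 3 ('C'): step: R->1, L=0; C->plug->C->R->D->L->E->refl->A->L'->H->R'->E->plug->E
Char 4 ('C'): step: R->2, L=0; C->plug->C->R->F->L->F->refl->C->L'->C->R'->B->plug->A
Char 5 ('H'): step: R->3, L=0; H->plug->F->R->D->L->E->refl->A->L'->H->R'->G->plug->G
Char 6 ('E'): step: R->4, L=0; E->plug->E->R->C->L->C->refl->F->L'->F->R'->C->plug->C
Char 7 ('C'): step: R->5, L=0; C->plug->C->R->A->L->H->refl->B->L'->B->R'->D->plug->D
Char 8 ('B'): step: R->6, L=0; B->plug->A->R->D->L->E->refl->A->L'->H->R'->B->plug->A
Char 9 ('H'): step: R->7, L=0; H->plug->F->R->A->L->H->refl->B->L'->B->R'->G->plug->G
Final: ciphertext=FAEAGCDAG, RIGHT=7, LEFT=0

Answer: FAEAGCDAG 7 0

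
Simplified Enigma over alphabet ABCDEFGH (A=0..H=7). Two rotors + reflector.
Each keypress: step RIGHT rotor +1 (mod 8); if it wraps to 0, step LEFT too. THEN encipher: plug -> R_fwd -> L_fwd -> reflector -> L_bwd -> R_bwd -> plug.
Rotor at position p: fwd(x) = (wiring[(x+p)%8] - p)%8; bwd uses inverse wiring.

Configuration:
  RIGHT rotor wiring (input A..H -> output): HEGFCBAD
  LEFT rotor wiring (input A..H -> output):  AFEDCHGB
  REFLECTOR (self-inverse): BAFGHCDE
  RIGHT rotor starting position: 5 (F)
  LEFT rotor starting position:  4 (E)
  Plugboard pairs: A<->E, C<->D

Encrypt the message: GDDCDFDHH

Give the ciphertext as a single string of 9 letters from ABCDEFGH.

Char 1 ('G'): step: R->6, L=4; G->plug->G->R->E->L->E->refl->H->L'->H->R'->F->plug->F
Char 2 ('D'): step: R->7, L=4; D->plug->C->R->F->L->B->refl->A->L'->G->R'->E->plug->A
Char 3 ('D'): step: R->0, L->5 (L advanced); D->plug->C->R->G->L->G->refl->D->L'->D->R'->H->plug->H
Char 4 ('C'): step: R->1, L=5; C->plug->D->R->B->L->B->refl->A->L'->E->R'->C->plug->D
Char 5 ('D'): step: R->2, L=5; D->plug->C->R->A->L->C->refl->F->L'->H->R'->D->plug->C
Char 6 ('F'): step: R->3, L=5; F->plug->F->R->E->L->A->refl->B->L'->B->R'->G->plug->G
Char 7 ('D'): step: R->4, L=5; D->plug->C->R->E->L->A->refl->B->L'->B->R'->H->plug->H
Char 8 ('H'): step: R->5, L=5; H->plug->H->R->F->L->H->refl->E->L'->C->R'->D->plug->C
Char 9 ('H'): step: R->6, L=5; H->plug->H->R->D->L->D->refl->G->L'->G->R'->D->plug->C

Answer: FAHDCGHCC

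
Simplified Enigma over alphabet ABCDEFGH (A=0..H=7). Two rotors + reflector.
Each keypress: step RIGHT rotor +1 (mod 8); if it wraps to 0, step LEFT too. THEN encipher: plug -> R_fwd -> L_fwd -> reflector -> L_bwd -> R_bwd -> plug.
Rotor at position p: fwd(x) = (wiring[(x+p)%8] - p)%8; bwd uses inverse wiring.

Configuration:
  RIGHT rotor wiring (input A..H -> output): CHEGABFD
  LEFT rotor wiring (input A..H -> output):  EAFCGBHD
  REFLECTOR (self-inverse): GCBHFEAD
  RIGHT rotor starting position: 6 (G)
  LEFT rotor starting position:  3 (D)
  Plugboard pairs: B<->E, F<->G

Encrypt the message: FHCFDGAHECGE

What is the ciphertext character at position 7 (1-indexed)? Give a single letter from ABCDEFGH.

Char 1 ('F'): step: R->7, L=3; F->plug->G->R->C->L->G->refl->A->L'->E->R'->A->plug->A
Char 2 ('H'): step: R->0, L->4 (L advanced); H->plug->H->R->D->L->H->refl->D->L'->C->R'->A->plug->A
Char 3 ('C'): step: R->1, L=4; C->plug->C->R->F->L->E->refl->F->L'->B->R'->H->plug->H
Char 4 ('F'): step: R->2, L=4; F->plug->G->R->A->L->C->refl->B->L'->G->R'->C->plug->C
Char 5 ('D'): step: R->3, L=4; D->plug->D->R->C->L->D->refl->H->L'->D->R'->A->plug->A
Char 6 ('G'): step: R->4, L=4; G->plug->F->R->D->L->H->refl->D->L'->C->R'->H->plug->H
Char 7 ('A'): step: R->5, L=4; A->plug->A->R->E->L->A->refl->G->L'->H->R'->F->plug->G

G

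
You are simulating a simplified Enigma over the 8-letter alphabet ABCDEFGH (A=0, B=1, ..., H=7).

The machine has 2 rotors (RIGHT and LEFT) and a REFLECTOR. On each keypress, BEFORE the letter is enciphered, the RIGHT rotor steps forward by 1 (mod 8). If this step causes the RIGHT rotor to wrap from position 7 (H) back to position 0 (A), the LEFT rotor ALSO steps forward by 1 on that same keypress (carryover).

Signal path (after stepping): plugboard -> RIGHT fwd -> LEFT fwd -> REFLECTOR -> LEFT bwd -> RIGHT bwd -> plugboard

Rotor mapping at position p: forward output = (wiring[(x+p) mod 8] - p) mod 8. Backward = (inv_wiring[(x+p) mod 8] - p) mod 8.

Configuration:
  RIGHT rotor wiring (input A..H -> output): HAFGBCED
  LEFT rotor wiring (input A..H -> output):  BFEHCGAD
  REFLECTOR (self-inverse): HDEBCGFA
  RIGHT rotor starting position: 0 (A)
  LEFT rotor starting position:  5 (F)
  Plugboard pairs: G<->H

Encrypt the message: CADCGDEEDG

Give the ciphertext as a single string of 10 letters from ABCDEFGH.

Char 1 ('C'): step: R->1, L=5; C->plug->C->R->F->L->H->refl->A->L'->E->R'->B->plug->B
Char 2 ('A'): step: R->2, L=5; A->plug->A->R->D->L->E->refl->C->L'->G->R'->H->plug->G
Char 3 ('D'): step: R->3, L=5; D->plug->D->R->B->L->D->refl->B->L'->A->R'->E->plug->E
Char 4 ('C'): step: R->4, L=5; C->plug->C->R->A->L->B->refl->D->L'->B->R'->G->plug->H
Char 5 ('G'): step: R->5, L=5; G->plug->H->R->E->L->A->refl->H->L'->F->R'->A->plug->A
Char 6 ('D'): step: R->6, L=5; D->plug->D->R->C->L->G->refl->F->L'->H->R'->E->plug->E
Char 7 ('E'): step: R->7, L=5; E->plug->E->R->H->L->F->refl->G->L'->C->R'->F->plug->F
Char 8 ('E'): step: R->0, L->6 (L advanced); E->plug->E->R->B->L->F->refl->G->L'->E->R'->G->plug->H
Char 9 ('D'): step: R->1, L=6; D->plug->D->R->A->L->C->refl->E->L'->G->R'->H->plug->G
Char 10 ('G'): step: R->2, L=6; G->plug->H->R->G->L->E->refl->C->L'->A->R'->D->plug->D

Answer: BGEHAEFHGD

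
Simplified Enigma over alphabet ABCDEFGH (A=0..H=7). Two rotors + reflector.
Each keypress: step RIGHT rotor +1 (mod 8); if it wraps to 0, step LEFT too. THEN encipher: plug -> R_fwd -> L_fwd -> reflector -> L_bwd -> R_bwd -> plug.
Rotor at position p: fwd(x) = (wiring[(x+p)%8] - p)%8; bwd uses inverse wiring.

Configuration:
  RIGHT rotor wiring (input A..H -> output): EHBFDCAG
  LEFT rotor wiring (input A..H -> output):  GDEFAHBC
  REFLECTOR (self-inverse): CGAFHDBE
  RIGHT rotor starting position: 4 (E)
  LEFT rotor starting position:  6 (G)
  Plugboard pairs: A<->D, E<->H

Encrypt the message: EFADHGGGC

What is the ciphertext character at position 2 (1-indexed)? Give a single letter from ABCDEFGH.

Char 1 ('E'): step: R->5, L=6; E->plug->H->R->G->L->C->refl->A->L'->C->R'->E->plug->H
Char 2 ('F'): step: R->6, L=6; F->plug->F->R->H->L->B->refl->G->L'->E->R'->H->plug->E

E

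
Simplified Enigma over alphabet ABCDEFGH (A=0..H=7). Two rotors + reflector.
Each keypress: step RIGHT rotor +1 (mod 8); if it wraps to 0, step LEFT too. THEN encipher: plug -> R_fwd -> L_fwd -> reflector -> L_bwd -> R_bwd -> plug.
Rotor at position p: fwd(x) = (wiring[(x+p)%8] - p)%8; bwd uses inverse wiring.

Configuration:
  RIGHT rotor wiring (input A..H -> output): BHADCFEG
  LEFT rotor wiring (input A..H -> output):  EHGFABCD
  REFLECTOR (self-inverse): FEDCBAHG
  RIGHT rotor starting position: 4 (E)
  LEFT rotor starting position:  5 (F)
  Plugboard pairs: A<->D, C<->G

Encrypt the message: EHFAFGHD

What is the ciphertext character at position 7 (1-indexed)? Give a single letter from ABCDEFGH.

Char 1 ('E'): step: R->5, L=5; E->plug->E->R->C->L->G->refl->H->L'->D->R'->F->plug->F
Char 2 ('H'): step: R->6, L=5; H->plug->H->R->H->L->D->refl->C->L'->E->R'->G->plug->C
Char 3 ('F'): step: R->7, L=5; F->plug->F->R->D->L->H->refl->G->L'->C->R'->B->plug->B
Char 4 ('A'): step: R->0, L->6 (L advanced); A->plug->D->R->D->L->B->refl->E->L'->A->R'->C->plug->G
Char 5 ('F'): step: R->1, L=6; F->plug->F->R->D->L->B->refl->E->L'->A->R'->H->plug->H
Char 6 ('G'): step: R->2, L=6; G->plug->C->R->A->L->E->refl->B->L'->D->R'->D->plug->A
Char 7 ('H'): step: R->3, L=6; H->plug->H->R->F->L->H->refl->G->L'->C->R'->C->plug->G

G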